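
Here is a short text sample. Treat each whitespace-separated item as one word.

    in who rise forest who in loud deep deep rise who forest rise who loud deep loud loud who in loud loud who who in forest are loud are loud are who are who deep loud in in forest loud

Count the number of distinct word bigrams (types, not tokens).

40 tokens → 39 bigram windows in total.
Repeated bigrams (each contributes count−1 duplicates):
  who in: 3
  are loud: 2
  are who: 2
  deep loud: 2
  in forest: 2
  in loud: 2
  loud are: 2
  loud deep: 2
  … (3 more repeated)
12 duplicate windows → 39 − 12 = 27 distinct.

27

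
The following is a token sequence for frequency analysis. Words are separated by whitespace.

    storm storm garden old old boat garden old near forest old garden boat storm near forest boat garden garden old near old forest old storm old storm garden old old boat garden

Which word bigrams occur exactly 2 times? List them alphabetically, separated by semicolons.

forest old; near forest; old boat; old near; old old; old storm; storm garden

Bigram counts meeting the condition (exactly 2 times):
  forest old: 2
  near forest: 2
  old boat: 2
  old near: 2
  old old: 2
  old storm: 2
  storm garden: 2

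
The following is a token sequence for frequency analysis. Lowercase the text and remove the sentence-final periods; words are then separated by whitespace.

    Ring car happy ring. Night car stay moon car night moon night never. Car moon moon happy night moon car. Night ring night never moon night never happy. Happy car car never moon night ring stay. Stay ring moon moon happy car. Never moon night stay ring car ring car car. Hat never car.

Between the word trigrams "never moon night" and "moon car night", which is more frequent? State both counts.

"never moon night" (3 vs 2)

"never moon night": 3 occurrences
"moon car night": 2 occurrences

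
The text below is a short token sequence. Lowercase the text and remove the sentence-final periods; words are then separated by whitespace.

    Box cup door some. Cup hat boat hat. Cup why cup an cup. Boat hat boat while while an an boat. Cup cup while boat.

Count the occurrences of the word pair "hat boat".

Scanning the 24 overlapping bigram windows for "hat boat":
  position 6–7: hat boat
  position 15–16: hat boat

2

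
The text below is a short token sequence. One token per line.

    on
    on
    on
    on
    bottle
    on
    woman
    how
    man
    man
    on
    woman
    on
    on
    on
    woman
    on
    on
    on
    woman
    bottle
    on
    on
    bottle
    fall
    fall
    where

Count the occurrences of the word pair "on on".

8

Scanning the 26 overlapping bigram windows for "on on":
  position 1–2: on on
  position 2–3: on on
  position 3–4: on on
  position 13–14: on on
  position 14–15: on on
  position 17–18: on on
  position 18–19: on on
  position 22–23: on on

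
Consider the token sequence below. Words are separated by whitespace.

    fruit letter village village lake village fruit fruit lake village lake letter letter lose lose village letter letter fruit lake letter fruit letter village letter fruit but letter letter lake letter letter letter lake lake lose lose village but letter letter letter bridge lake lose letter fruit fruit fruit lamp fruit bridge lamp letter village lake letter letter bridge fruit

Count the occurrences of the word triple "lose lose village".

2

Scanning the 58 overlapping trigram windows for "lose lose village":
  position 14–16: lose lose village
  position 36–38: lose lose village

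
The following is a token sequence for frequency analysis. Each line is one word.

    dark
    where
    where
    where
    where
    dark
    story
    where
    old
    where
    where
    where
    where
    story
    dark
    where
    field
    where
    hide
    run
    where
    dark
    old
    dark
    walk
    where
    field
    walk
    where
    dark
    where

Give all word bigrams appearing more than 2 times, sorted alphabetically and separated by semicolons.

dark where; where dark; where where

Bigram counts meeting the condition (more than 2 times):
  dark where: 3
  where dark: 3
  where where: 6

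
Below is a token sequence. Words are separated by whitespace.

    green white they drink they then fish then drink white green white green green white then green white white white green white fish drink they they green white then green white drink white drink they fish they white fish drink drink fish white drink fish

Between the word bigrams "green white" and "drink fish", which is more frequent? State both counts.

"green white": 7 occurrences
"drink fish": 2 occurrences

"green white" (7 vs 2)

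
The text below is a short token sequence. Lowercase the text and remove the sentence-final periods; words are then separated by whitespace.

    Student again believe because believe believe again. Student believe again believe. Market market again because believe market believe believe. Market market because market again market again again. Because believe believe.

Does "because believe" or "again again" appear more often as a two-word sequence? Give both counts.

"because believe" (3 vs 1)

"because believe": 3 occurrences
"again again": 1 occurrence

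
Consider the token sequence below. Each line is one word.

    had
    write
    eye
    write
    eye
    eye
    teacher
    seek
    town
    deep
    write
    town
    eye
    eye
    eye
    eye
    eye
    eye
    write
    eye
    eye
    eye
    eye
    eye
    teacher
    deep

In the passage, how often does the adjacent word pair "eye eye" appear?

Scanning the 25 overlapping bigram windows for "eye eye":
  position 5–6: eye eye
  position 13–14: eye eye
  position 14–15: eye eye
  position 15–16: eye eye
  position 16–17: eye eye
  position 17–18: eye eye
  position 20–21: eye eye
  position 21–22: eye eye
  position 22–23: eye eye
  position 23–24: eye eye

10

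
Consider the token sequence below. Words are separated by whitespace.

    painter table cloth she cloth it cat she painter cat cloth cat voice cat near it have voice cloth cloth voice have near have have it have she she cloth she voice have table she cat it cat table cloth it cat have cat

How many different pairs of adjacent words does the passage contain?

35

44 tokens → 43 bigram windows in total.
Repeated bigrams (each contributes count−1 duplicates):
  it cat: 3
  cloth it: 2
  cloth she: 2
  it have: 2
  she cloth: 2
  table cloth: 2
  voice have: 2
8 duplicate windows → 43 − 8 = 35 distinct.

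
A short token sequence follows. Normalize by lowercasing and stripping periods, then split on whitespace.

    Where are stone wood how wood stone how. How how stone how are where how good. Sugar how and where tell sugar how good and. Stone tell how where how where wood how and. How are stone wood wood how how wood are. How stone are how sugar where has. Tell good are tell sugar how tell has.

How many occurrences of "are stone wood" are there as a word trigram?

Scanning the 56 overlapping trigram windows for "are stone wood":
  position 2–4: are stone wood
  position 36–38: are stone wood

2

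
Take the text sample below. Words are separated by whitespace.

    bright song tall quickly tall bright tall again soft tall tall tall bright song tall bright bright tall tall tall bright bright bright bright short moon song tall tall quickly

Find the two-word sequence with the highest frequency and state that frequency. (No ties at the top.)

"tall tall", 5 times

Bigram frequencies (highest first):
  tall tall: 5
  tall bright: 4
  bright bright: 4
  song tall: 3
  bright song: 2
  tall quickly: 2
  … (8 more, each ≤ 2)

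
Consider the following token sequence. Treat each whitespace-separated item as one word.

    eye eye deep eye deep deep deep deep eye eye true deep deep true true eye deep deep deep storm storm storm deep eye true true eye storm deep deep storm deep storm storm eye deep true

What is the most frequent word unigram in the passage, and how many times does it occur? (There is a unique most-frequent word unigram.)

Unigram frequencies (highest first):
  deep: 15
  eye: 9
  storm: 7
  true: 6

"deep", 15 times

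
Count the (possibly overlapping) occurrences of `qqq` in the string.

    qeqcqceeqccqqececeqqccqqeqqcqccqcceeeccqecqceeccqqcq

Sliding a length-3 window over the 52 characters (50 positions):
  (no match at any position)

0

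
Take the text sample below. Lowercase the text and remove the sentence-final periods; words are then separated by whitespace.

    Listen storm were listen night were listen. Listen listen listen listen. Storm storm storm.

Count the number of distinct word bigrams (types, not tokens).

14 tokens → 13 bigram windows in total.
Repeated bigrams (each contributes count−1 duplicates):
  listen listen: 4
  listen storm: 2
  storm storm: 2
  were listen: 2
6 duplicate windows → 13 − 6 = 7 distinct.

7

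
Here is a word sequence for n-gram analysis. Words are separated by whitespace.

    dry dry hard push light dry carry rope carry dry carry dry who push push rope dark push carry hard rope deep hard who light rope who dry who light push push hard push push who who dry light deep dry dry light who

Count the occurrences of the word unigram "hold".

Scanning the 44 tokens for "hold":
  (none found)

0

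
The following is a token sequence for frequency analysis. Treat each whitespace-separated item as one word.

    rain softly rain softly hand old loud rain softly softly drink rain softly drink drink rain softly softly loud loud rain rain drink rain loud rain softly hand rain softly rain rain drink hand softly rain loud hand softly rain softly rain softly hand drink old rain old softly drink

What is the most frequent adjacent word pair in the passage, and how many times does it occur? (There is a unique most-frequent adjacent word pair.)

"rain softly", 9 times

Bigram frequencies (highest first):
  rain softly: 9
  softly rain: 5
  softly hand: 3
  loud rain: 3
  softly drink: 3
  drink rain: 3
  … (18 more, each ≤ 2)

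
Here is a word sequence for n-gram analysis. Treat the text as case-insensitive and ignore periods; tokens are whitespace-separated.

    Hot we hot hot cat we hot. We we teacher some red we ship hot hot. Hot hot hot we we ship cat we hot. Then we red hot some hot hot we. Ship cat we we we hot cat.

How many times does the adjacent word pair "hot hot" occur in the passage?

6

Scanning the 39 overlapping bigram windows for "hot hot":
  position 3–4: hot hot
  position 15–16: hot hot
  position 16–17: hot hot
  position 17–18: hot hot
  position 18–19: hot hot
  position 31–32: hot hot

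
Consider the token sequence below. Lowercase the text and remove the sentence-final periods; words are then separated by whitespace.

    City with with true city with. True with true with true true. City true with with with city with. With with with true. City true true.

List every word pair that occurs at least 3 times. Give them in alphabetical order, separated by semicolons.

Bigram counts meeting the condition (at least 3 times):
  city with: 3
  true city: 3
  true with: 3
  with true: 5
  with with: 6

city with; true city; true with; with true; with with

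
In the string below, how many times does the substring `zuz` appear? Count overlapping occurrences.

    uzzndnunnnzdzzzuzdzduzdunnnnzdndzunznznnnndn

1

Sliding a length-3 window over the 44 characters (42 positions):
  position 15–17: zuz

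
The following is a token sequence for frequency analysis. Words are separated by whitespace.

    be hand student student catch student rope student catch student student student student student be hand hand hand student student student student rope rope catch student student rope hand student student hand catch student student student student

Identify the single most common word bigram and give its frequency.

Bigram frequencies (highest first):
  student student: 13
  catch student: 4
  hand student: 3
  student rope: 3
  be hand: 2
  student catch: 2
  … (8 more, each ≤ 2)

"student student", 13 times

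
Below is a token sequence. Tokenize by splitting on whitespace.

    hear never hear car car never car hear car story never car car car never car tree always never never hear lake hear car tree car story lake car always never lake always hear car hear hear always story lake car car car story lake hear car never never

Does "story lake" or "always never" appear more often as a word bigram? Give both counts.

"story lake": 3 occurrences
"always never": 2 occurrences

"story lake" (3 vs 2)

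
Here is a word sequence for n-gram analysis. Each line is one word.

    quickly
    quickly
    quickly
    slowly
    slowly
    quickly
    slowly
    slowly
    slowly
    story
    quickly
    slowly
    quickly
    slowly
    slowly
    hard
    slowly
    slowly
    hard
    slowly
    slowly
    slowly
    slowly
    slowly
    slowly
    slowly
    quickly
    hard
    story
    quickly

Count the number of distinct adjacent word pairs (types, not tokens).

30 tokens → 29 bigram windows in total.
Repeated bigrams (each contributes count−1 duplicates):
  slowly slowly: 11
  quickly slowly: 4
  slowly quickly: 3
  hard slowly: 2
  quickly quickly: 2
  slowly hard: 2
  story quickly: 2
19 duplicate windows → 29 − 19 = 10 distinct.

10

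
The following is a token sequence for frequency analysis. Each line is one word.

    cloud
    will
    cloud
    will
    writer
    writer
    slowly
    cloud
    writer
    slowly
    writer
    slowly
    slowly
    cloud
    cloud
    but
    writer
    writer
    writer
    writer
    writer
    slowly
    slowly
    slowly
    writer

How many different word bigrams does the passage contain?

25 tokens → 24 bigram windows in total.
Repeated bigrams (each contributes count−1 duplicates):
  writer writer: 5
  writer slowly: 4
  slowly slowly: 3
  cloud will: 2
  slowly cloud: 2
  slowly writer: 2
12 duplicate windows → 24 − 12 = 12 distinct.

12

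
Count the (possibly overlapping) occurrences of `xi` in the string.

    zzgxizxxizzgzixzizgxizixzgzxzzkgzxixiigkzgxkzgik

5

Sliding a length-2 window over the 48 characters (47 positions):
  position 4–5: xi
  position 8–9: xi
  position 20–21: xi
  position 34–35: xi
  position 36–37: xi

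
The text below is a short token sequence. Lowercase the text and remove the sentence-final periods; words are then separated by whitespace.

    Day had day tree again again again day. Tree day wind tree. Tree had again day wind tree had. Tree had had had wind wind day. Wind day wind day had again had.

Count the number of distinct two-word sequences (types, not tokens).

18

33 tokens → 32 bigram windows in total.
Repeated bigrams (each contributes count−1 duplicates):
  day wind: 4
  tree had: 3
  wind day: 3
  again again: 2
  again day: 2
  day had: 2
  day tree: 2
  had again: 2
  … (2 more repeated)
14 duplicate windows → 32 − 14 = 18 distinct.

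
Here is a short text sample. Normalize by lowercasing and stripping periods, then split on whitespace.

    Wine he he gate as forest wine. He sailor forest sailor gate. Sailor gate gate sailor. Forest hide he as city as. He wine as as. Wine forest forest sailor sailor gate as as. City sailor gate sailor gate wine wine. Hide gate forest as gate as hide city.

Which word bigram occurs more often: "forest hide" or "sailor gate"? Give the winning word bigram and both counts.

"sailor gate" (5 vs 1)

"forest hide": 1 occurrence
"sailor gate": 5 occurrences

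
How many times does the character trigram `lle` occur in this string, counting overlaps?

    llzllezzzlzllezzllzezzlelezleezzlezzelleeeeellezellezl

Sliding a length-3 window over the 54 characters (52 positions):
  position 4–6: lle
  position 12–14: lle
  position 38–40: lle
  position 45–47: lle
  position 50–52: lle

5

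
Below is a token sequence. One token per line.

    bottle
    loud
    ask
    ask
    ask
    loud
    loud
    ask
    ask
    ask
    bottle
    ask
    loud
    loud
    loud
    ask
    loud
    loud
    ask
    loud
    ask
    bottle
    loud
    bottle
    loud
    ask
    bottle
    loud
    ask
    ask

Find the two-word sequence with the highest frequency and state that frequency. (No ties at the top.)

"loud ask", 7 times

Bigram frequencies (highest first):
  loud ask: 7
  ask ask: 5
  bottle loud: 4
  ask loud: 4
  loud loud: 4
  ask bottle: 3
  … (2 more, each ≤ 1)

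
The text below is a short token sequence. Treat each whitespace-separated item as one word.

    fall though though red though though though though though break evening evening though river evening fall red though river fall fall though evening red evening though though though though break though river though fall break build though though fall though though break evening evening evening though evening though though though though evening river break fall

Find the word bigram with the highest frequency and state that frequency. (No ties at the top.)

"though though", 13 times

Bigram frequencies (highest first):
  though though: 13
  evening though: 4
  fall though: 3
  though break: 3
  evening evening: 3
  though river: 3
  … (20 more, each ≤ 3)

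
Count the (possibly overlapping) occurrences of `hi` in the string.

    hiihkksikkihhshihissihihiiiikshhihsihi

7

Sliding a length-2 window over the 38 characters (37 positions):
  position 1–2: hi
  position 15–16: hi
  position 17–18: hi
  position 22–23: hi
  position 24–25: hi
  position 32–33: hi
  position 37–38: hi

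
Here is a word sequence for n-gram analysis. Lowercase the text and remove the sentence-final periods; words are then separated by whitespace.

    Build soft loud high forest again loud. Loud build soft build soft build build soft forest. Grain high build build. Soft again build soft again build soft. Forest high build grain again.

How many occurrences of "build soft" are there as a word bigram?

7

Scanning the 31 overlapping bigram windows for "build soft":
  position 1–2: build soft
  position 9–10: build soft
  position 11–12: build soft
  position 14–15: build soft
  position 20–21: build soft
  position 23–24: build soft
  position 26–27: build soft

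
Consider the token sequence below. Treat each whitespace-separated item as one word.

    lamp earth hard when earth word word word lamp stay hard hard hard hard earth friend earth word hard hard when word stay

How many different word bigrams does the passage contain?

16

23 tokens → 22 bigram windows in total.
Repeated bigrams (each contributes count−1 duplicates):
  hard hard: 4
  earth word: 2
  hard when: 2
  word word: 2
6 duplicate windows → 22 − 6 = 16 distinct.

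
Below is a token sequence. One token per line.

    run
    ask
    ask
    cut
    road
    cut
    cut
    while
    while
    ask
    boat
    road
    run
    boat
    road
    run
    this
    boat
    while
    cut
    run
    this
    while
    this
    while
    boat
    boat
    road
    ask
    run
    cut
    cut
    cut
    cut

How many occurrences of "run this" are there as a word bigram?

2

Scanning the 33 overlapping bigram windows for "run this":
  position 16–17: run this
  position 21–22: run this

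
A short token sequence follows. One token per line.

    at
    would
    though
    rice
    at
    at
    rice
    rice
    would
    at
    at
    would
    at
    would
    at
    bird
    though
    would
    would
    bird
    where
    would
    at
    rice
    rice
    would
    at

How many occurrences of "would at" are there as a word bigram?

5

Scanning the 26 overlapping bigram windows for "would at":
  position 9–10: would at
  position 12–13: would at
  position 14–15: would at
  position 22–23: would at
  position 26–27: would at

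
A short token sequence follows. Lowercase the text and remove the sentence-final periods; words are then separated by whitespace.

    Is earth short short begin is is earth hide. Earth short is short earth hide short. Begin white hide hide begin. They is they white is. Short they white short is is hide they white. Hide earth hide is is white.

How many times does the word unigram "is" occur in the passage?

10

Scanning the 41 tokens for "is":
  position 1: is
  position 6: is
  position 7: is
  position 12: is
  position 23: is
  position 26: is
  position 31: is
  position 32: is
  position 39: is
  position 40: is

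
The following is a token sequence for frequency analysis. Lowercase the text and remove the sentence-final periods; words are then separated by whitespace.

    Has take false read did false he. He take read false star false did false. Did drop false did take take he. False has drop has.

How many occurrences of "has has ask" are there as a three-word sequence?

Scanning the 24 overlapping trigram windows for "has has ask":
  (none found)

0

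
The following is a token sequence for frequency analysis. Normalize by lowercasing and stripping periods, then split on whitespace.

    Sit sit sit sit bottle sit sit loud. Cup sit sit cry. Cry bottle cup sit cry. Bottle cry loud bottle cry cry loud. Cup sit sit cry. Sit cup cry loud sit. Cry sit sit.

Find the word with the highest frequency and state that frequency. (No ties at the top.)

Unigram frequencies (highest first):
  sit: 15
  cry: 9
  bottle: 4
  loud: 4
  cup: 4

"sit", 15 times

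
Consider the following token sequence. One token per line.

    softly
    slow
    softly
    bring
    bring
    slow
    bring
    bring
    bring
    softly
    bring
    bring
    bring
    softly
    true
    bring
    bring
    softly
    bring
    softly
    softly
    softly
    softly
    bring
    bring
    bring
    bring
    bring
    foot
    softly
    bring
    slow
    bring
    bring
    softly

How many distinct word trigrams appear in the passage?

35 tokens → 33 trigram windows in total.
Repeated trigrams (each contributes count−1 duplicates):
  bring bring bring: 5
  bring bring softly: 4
  softly bring bring: 3
  bring slow bring: 2
  bring softly bring: 2
  slow bring bring: 2
  softly softly softly: 2
13 duplicate windows → 33 − 13 = 20 distinct.

20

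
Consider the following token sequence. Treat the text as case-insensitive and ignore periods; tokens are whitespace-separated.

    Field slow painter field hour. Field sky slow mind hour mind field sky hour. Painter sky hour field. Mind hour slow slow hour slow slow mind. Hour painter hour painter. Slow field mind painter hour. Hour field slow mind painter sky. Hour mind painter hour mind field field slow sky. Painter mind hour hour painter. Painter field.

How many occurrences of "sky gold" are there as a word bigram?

0

Scanning the 56 overlapping bigram windows for "sky gold":
  (none found)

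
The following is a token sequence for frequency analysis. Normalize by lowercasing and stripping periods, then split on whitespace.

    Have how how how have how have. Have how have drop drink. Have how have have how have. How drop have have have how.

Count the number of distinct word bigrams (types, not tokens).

9

24 tokens → 23 bigram windows in total.
Repeated bigrams (each contributes count−1 duplicates):
  have how: 7
  how have: 5
  have have: 4
  how how: 2
14 duplicate windows → 23 − 14 = 9 distinct.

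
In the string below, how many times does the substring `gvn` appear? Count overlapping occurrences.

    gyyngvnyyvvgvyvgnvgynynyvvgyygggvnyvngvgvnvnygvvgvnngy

4

Sliding a length-3 window over the 54 characters (52 positions):
  position 5–7: gvn
  position 32–34: gvn
  position 40–42: gvn
  position 49–51: gvn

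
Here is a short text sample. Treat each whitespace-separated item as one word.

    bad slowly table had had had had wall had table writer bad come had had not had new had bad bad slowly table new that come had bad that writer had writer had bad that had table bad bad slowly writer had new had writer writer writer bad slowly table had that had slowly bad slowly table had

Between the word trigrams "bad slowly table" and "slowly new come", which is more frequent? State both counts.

"bad slowly table" (4 vs 0)

"bad slowly table": 4 occurrences
"slowly new come": 0 occurrences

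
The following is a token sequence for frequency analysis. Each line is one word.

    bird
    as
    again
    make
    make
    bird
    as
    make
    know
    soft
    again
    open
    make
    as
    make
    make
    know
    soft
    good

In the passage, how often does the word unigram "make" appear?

Scanning the 19 tokens for "make":
  position 4: make
  position 5: make
  position 8: make
  position 13: make
  position 15: make
  position 16: make

6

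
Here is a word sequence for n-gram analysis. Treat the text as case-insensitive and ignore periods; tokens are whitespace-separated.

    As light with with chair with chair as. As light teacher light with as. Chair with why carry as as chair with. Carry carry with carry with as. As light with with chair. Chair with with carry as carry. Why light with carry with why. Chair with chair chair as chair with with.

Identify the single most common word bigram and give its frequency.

Bigram frequencies (highest first):
  chair with: 6
  light with: 4
  with with: 4
  with chair: 4
  with carry: 4
  as light: 3
  … (16 more, each ≤ 3)

"chair with", 6 times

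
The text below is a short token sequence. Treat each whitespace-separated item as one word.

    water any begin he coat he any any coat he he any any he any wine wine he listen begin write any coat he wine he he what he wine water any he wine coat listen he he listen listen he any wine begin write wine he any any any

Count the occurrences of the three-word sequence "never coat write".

Scanning the 48 overlapping trigram windows for "never coat write":
  (none found)

0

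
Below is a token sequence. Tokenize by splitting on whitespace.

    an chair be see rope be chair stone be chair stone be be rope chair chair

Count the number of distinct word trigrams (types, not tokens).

12

16 tokens → 14 trigram windows in total.
Repeated trigrams (each contributes count−1 duplicates):
  be chair stone: 2
  chair stone be: 2
2 duplicate windows → 14 − 2 = 12 distinct.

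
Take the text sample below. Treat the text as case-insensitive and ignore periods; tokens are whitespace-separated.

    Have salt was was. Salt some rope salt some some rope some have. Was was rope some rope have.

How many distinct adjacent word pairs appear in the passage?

19 tokens → 18 bigram windows in total.
Repeated bigrams (each contributes count−1 duplicates):
  some rope: 3
  rope some: 2
  salt some: 2
  was was: 2
5 duplicate windows → 18 − 5 = 13 distinct.

13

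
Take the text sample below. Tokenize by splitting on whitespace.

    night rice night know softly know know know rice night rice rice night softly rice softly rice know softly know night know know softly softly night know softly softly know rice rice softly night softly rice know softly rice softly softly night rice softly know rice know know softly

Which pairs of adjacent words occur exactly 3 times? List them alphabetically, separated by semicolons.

Bigram counts meeting the condition (exactly 3 times):
  know rice: 3
  night know: 3
  night rice: 3
  rice know: 3
  rice night: 3
  softly night: 3
  softly softly: 3

know rice; night know; night rice; rice know; rice night; softly night; softly softly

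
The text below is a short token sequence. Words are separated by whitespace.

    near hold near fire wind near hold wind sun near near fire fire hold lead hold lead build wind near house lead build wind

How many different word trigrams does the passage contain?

21

24 tokens → 22 trigram windows in total.
Repeated trigrams (each contributes count−1 duplicates):
  lead build wind: 2
1 duplicate windows → 22 − 1 = 21 distinct.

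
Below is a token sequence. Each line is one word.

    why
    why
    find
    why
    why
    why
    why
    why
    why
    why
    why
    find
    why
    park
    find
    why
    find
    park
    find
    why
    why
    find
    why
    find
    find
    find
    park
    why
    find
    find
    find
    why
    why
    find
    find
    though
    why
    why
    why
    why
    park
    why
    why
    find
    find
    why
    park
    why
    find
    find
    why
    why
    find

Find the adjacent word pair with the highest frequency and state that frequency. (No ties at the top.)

Bigram frequencies (highest first):
  why why: 15
  why find: 10
  find why: 8
  find find: 7
  why park: 3
  park why: 3
  … (4 more, each ≤ 2)

"why why", 15 times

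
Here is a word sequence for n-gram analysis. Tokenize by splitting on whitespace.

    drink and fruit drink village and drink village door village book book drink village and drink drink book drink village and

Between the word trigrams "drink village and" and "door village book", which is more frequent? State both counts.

"drink village and": 3 occurrences
"door village book": 1 occurrence

"drink village and" (3 vs 1)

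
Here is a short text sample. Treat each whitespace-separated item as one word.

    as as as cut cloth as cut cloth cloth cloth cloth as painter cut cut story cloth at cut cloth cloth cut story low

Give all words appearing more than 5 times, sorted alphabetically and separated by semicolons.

Unigram counts meeting the condition (more than 5 times):
  cloth: 8
  cut: 6

cloth; cut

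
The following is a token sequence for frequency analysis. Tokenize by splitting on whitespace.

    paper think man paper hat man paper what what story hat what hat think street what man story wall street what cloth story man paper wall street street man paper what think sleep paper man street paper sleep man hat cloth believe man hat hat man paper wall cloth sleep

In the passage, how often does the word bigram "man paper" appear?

5

Scanning the 49 overlapping bigram windows for "man paper":
  position 3–4: man paper
  position 6–7: man paper
  position 24–25: man paper
  position 29–30: man paper
  position 46–47: man paper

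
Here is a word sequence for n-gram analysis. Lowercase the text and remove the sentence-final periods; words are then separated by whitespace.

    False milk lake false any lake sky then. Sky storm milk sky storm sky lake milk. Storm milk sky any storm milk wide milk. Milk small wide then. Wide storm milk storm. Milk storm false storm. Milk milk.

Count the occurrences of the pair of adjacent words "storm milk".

6

Scanning the 37 overlapping bigram windows for "storm milk":
  position 10–11: storm milk
  position 17–18: storm milk
  position 21–22: storm milk
  position 30–31: storm milk
  position 32–33: storm milk
  position 36–37: storm milk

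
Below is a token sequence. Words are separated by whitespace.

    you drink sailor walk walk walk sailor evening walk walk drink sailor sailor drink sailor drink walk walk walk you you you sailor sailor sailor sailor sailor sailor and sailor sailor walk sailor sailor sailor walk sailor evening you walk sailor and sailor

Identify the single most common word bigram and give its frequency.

Bigram frequencies (highest first):
  sailor sailor: 9
  walk walk: 5
  walk sailor: 4
  drink sailor: 3
  sailor walk: 3
  sailor evening: 2
  … (12 more, each ≤ 2)

"sailor sailor", 9 times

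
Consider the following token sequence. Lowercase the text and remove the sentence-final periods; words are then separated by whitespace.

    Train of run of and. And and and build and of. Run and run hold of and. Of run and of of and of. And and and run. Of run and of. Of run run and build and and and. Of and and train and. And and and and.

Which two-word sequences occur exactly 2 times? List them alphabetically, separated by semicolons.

Bigram counts meeting the condition (exactly 2 times):
  and build: 2
  and run: 2
  build and: 2
  of of: 2
  run of: 2

and build; and run; build and; of of; run of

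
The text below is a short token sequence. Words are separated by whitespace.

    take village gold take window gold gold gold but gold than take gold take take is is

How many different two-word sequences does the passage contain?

14

17 tokens → 16 bigram windows in total.
Repeated bigrams (each contributes count−1 duplicates):
  gold gold: 2
  gold take: 2
2 duplicate windows → 16 − 2 = 14 distinct.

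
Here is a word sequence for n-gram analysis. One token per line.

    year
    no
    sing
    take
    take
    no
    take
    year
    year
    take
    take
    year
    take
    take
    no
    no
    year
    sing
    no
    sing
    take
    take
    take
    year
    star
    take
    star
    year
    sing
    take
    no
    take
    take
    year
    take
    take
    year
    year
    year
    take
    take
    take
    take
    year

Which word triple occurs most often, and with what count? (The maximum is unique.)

"take take year", 5 times

Trigram frequencies (highest first):
  take take year: 5
  year take take: 4
  take take take: 3
  no sing take: 2
  sing take take: 2
  take take no: 2
  … (20 more, each ≤ 2)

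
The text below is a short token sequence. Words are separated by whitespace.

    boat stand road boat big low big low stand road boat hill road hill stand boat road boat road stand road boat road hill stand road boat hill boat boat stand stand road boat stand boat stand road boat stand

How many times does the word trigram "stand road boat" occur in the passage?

6

Scanning the 38 overlapping trigram windows for "stand road boat":
  position 2–4: stand road boat
  position 9–11: stand road boat
  position 20–22: stand road boat
  position 25–27: stand road boat
  position 32–34: stand road boat
  position 37–39: stand road boat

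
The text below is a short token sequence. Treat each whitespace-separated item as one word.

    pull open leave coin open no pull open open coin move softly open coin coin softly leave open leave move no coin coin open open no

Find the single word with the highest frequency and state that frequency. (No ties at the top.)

"open", 8 times

Unigram frequencies (highest first):
  open: 8
  coin: 6
  leave: 3
  no: 3
  pull: 2
  move: 2
  … (1 more, each ≤ 2)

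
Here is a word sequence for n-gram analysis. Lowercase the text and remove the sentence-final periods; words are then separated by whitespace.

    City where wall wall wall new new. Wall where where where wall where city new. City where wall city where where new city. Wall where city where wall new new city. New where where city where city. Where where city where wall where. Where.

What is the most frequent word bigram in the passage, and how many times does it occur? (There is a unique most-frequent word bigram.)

"city where", 7 times

Bigram frequencies (highest first):
  city where: 7
  where where: 6
  where wall: 5
  where city: 5
  wall where: 4
  new city: 3
  … (9 more, each ≤ 2)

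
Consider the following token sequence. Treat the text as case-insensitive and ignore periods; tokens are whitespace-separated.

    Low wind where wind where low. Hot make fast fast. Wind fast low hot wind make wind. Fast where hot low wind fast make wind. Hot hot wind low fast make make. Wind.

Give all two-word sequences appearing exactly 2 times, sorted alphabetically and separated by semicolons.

Bigram counts meeting the condition (exactly 2 times):
  fast make: 2
  hot wind: 2
  low hot: 2
  low wind: 2
  wind where: 2

fast make; hot wind; low hot; low wind; wind where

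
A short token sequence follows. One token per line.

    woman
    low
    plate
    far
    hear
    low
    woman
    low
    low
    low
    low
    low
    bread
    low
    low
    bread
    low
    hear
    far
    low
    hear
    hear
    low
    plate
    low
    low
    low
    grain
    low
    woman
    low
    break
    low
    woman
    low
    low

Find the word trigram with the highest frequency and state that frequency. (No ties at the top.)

"low low low", 4 times

Trigram frequencies (highest first):
  low low low: 4
  low woman low: 3
  woman low low: 2
  low low bread: 2
  low bread low: 2
  woman low plate: 1
  … (20 more, each ≤ 1)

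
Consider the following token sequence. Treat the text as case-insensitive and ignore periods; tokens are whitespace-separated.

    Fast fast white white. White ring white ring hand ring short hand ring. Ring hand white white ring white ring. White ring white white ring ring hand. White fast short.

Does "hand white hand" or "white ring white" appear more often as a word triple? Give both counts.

"white ring white" (4 vs 0)

"hand white hand": 0 occurrences
"white ring white": 4 occurrences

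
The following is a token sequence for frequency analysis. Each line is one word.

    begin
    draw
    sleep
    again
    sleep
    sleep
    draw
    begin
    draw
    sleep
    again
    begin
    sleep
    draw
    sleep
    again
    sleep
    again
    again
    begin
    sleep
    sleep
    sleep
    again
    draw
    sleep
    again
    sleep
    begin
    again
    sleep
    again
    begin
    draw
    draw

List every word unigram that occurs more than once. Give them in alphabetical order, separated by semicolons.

Unigram counts meeting the condition (more than once):
  again: 9
  begin: 6
  draw: 7
  sleep: 13

again; begin; draw; sleep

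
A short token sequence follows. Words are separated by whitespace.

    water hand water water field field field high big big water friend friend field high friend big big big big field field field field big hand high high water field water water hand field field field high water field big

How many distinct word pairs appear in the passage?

40 tokens → 39 bigram windows in total.
Repeated bigrams (each contributes count−1 duplicates):
  field field: 7
  big big: 4
  field high: 3
  water field: 3
  field big: 2
  high water: 2
  water hand: 2
  water water: 2
17 duplicate windows → 39 − 17 = 22 distinct.

22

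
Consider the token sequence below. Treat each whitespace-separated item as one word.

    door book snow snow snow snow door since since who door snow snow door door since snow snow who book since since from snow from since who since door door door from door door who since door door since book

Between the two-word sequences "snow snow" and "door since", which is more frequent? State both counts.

"snow snow": 5 occurrences
"door since": 3 occurrences

"snow snow" (5 vs 3)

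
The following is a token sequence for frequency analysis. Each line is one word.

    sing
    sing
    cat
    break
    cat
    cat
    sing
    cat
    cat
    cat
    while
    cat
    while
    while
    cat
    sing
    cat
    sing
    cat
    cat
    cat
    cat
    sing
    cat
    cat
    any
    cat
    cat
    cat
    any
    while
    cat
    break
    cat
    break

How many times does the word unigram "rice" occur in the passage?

0

Scanning the 35 tokens for "rice":
  (none found)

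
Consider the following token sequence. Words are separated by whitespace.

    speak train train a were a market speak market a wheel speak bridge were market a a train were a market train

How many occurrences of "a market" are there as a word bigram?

Scanning the 21 overlapping bigram windows for "a market":
  position 6–7: a market
  position 20–21: a market

2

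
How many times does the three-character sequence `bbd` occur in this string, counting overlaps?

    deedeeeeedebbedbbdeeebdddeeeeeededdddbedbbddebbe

Sliding a length-3 window over the 48 characters (46 positions):
  position 16–18: bbd
  position 41–43: bbd

2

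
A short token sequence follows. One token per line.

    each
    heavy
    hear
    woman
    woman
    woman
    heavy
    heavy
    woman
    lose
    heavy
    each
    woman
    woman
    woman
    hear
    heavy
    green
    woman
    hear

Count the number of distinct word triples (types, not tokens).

17

20 tokens → 18 trigram windows in total.
Repeated trigrams (each contributes count−1 duplicates):
  woman woman woman: 2
1 duplicate windows → 18 − 1 = 17 distinct.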